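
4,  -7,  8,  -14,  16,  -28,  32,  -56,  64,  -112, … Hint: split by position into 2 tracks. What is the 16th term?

Split by position mod 2 into 2 tracks.
Stream A = 4, 8, 16, 32, 64: powers 2^2, 2^3, 2^4, ….
Stream B = -7, -14, -28, -56, -112: geometric with ratio 2.
Position 16 falls in stream B as its term 8, giving -896.

-896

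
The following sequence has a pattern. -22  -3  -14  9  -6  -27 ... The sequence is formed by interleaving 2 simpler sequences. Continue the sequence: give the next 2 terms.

2, 81

Odd-indexed and even-indexed terms follow separate rules.
Track A = -22, -14, -6: linear: a_n = -30 + 8·n.
Track B = -3, 9, -27: multiplying by -3 each time.
Position 7 falls in track A as its term 4, giving 2.
The 8th slot belongs to track B; its 4th term is 81.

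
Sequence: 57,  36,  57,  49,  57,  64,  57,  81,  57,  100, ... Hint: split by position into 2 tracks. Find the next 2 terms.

Positions 1, 3, 5, … form one subsequence and positions 2, 4, 6, … form another.
Stream A: 57, 57, 57, 57, 57. The constant sequence 57.
Stream B: 36, 49, 64, 81, 100. Consecutive squares n² from n = 6.
Position 11 falls in stream A as its term 6, giving 57.
Term 12 comes from stream B (its 6th entry): 121.

57, 121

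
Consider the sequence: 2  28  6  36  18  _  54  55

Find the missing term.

Split by position mod 2 into 2 tracks.
Subsequence A: 2, 6, 18, 54 (a geometric progression (common ratio 3)).
Subsequence B: 28, 36, ?, 55 (the triangular numbers T_7, T_8, …).
The gap is subsequence B's term 3; the rule gives 45.

45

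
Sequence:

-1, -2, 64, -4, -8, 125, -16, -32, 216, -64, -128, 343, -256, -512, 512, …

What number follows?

-1024

The slot pattern repeats as AAB (period 3), so there are 2 interleaved tracks.
Stream A: -1, -2, -4, -8, -16, -32, -64, -128, -256, -512 (geometric with ratio 2).
Stream B: 64, 125, 216, 343, 512 (consecutive cubes n³ from n = 4).
Position 16 → stream A, term 11 = -1024.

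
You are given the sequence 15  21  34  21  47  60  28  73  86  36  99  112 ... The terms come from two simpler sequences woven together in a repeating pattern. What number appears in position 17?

151

Positions follow the repeating pattern ABB; grouping by letter gives 2 tracks.
Track A: 15, 21, 28, 36 — triangular numbers n(n+1)/2 for n = 5, 6, ….
Track B: 21, 34, 47, 60, 73, 86, 99, 112 — arithmetic with common difference +13.
The 17th slot belongs to track B; its 11th term is 151.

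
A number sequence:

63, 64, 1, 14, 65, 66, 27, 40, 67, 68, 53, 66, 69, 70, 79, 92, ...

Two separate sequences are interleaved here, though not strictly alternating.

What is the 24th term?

144

Reading positions in blocks of 4 reveals the pattern AABB — 2 tracks woven together.
Stream A is 63, 64, 65, 66, 67, 68, 69, 70, which is linear: a_n = 62 + n.
Stream B is 1, 14, 27, 40, 53, 66, 79, 92, which is arithmetic with common difference +13.
Term 24 comes from stream B (its 12th entry): 144.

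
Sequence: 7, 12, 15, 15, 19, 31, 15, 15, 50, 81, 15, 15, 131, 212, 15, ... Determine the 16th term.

The slot pattern repeats as AABB (period 4), so there are 2 interleaved tracks.
Track A = 7, 12, 19, 31, 50, 81, 131, 212: each term equals the sum of the previous two.
Track B = 15, 15, 15, 15, 15, 15, 15: constant 15.
The 16th slot belongs to track B; its 8th term is 15.

15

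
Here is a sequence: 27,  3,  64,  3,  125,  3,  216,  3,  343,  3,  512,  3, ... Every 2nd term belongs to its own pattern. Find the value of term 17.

1331

Split by position mod 2 into 2 tracks.
Stream A is 27, 64, 125, 216, 343, 512, which is consecutive cubes n³ from n = 3.
Stream B is 3, 3, 3, 3, 3, 3, which is constant 3.
Position 17 falls in stream A as its term 9, giving 1331.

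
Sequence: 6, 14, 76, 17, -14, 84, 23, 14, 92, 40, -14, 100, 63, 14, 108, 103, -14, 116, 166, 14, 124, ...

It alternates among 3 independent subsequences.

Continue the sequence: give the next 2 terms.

Taking every 3rd term gives 3 separate tracks.
Stream A: 6, 17, 23, 40, 63, 103, 166 — Fibonacci-style (each term is the sum of the two before it).
Stream B: 14, -14, 14, -14, 14, -14, 14 — the oscillation 14·(−1)^(n+1).
Stream C: 76, 84, 92, 100, 108, 116, 124 — arithmetic, step +8.
Term 22 comes from stream A (its 8th entry): 269.
Position 23 → stream B, term 8 = -14.

269, -14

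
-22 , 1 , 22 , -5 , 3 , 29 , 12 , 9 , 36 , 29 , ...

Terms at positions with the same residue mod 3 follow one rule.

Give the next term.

27

Taking every 3rd term gives 3 separate tracks.
Track A: -22, -5, 12, 29 — linear: a_n = -39 + 17·n.
Track B: 1, 3, 9 — multiplying by 3 each time.
Track C: 22, 29, 36 — arithmetic with common difference +7.
The 11th slot belongs to track B; its 4th term is 27.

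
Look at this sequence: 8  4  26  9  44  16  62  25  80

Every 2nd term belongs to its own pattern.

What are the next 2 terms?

Odd-indexed and even-indexed terms follow separate rules.
Stream A = 8, 26, 44, 62, 80: adding 18 each time.
Stream B = 4, 9, 16, 25: perfect squares starting at 2².
Position 10 falls in stream B as its term 5, giving 36.
Term 11 comes from stream A (its 6th entry): 98.

36, 98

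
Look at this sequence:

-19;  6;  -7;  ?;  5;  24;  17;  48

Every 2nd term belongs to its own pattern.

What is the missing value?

12

Taking every 2nd term gives 2 separate tracks.
Stream A: -19, -7, 5, 17. Linear: a_n = -31 + 12·n.
Stream B: 6, ?, 24, 48. Multiplying by 2 each time.
Filling stream B at index 2 by its rule yields 12.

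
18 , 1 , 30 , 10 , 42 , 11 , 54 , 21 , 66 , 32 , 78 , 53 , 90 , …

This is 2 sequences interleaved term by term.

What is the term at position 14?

85

Taking every 2nd term gives 2 separate tracks.
Stream A: 18, 30, 42, 54, 66, 78, 90. Linear: a_n = 6 + 12·n.
Stream B: 1, 10, 11, 21, 32, 53. Fibonacci-style (each term is the sum of the two before it).
Position 14 → stream B, term 7 = 85.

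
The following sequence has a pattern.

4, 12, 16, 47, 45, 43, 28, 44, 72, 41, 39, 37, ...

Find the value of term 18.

Positions follow the repeating pattern AAABBB; grouping by letter gives 2 tracks.
Track A: 4, 12, 16, 28, 44, 72 (each term equals the sum of the previous two).
Track B: 47, 45, 43, 41, 39, 37 (arithmetic with common difference −2).
Position 18 → track B, term 9 = 31.

31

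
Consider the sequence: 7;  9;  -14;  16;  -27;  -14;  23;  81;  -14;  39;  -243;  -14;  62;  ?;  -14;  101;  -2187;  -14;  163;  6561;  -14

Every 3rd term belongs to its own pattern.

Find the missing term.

Taking every 3rd term gives 3 separate tracks.
Stream A: 7, 16, 23, 39, 62, 101, 163 — each term equals the sum of the previous two.
Stream B: 9, -27, 81, -243, ?, -2187, 6561 — multiplying by -3 each time.
Stream C: -14, -14, -14, -14, -14, -14, -14 — the constant sequence -14.
Stream B's pattern makes the blank 729.

729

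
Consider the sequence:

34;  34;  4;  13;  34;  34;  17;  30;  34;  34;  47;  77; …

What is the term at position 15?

Reading positions in blocks of 4 reveals the pattern AABB — 2 tracks woven together.
Track A is 34, 34, 34, 34, 34, 34, which is always 34.
Track B is 4, 13, 17, 30, 47, 77, which is each term equals the sum of the previous two.
Position 15 → track B, term 7 = 124.

124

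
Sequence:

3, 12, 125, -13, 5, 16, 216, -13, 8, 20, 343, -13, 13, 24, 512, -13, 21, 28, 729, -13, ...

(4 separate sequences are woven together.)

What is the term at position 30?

40

Taking every 4th term gives 4 separate tracks.
Stream A: 3, 5, 8, 13, 21. Fibonacci-style (each term is the sum of the two before it).
Stream B: 12, 16, 20, 24, 28. Linear: a_n = 8 + 4·n.
Stream C: 125, 216, 343, 512, 729. The cubes 5³, 6³, 7³, ….
Stream D: -13, -13, -13, -13, -13. The constant sequence -13.
Term 30 comes from stream B (its 8th entry): 40.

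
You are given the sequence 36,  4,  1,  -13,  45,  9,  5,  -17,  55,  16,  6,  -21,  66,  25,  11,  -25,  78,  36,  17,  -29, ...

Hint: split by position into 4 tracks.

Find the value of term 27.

45

Taking every 4th term gives 4 separate tracks.
Stream A = 36, 45, 55, 66, 78: the triangular numbers T_8, T_9, ….
Stream B = 4, 9, 16, 25, 36: consecutive squares n² from n = 2.
Stream C = 1, 5, 6, 11, 17: Fibonacci-style (each term is the sum of the two before it).
Stream D = -13, -17, -21, -25, -29: linear: a_n = -9 − 4·n.
Term 27 comes from stream C (its 7th entry): 45.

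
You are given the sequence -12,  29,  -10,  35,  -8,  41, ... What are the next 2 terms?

Split by position mod 2 into 2 tracks.
Track A = -12, -10, -8: linear: a_n = -14 + 2·n.
Track B = 29, 35, 41: adding 6 each time.
The 7th slot belongs to track A; its 4th term is -6.
Position 8 → track B, term 4 = 47.

-6, 47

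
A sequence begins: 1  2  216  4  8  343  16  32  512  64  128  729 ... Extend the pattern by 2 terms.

256, 512

Positions follow the repeating pattern AAB; grouping by letter gives 2 tracks.
Track A = 1, 2, 4, 8, 16, 32, 64, 128: powers 2^0, 2^1, 2^2, ….
Track B = 216, 343, 512, 729: the cubes 6³, 7³, 8³, ….
Term 13 comes from track A (its 9th entry): 256.
Term 14 comes from track A (its 10th entry): 512.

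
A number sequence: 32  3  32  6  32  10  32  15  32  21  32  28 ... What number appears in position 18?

Split by position mod 2 into 2 tracks.
Track A: 32, 32, 32, 32, 32, 32 (the constant sequence 32).
Track B: 3, 6, 10, 15, 21, 28 (triangular numbers starting at T_2).
Position 18 falls in track B as its term 9, giving 55.

55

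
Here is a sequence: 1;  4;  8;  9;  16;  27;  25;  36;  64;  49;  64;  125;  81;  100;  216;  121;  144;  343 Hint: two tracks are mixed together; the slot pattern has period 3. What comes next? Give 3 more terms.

169, 196, 512

Reading positions in blocks of 3 reveals the pattern AAB — 2 tracks woven together.
Track A = 1, 4, 9, 16, 25, 36, 49, 64, 81, 100, 121, 144: the squares 1², 2², 3², ….
Track B = 8, 27, 64, 125, 216, 343: the cubes 2³, 3³, 4³, ….
Term 19 comes from track A (its 13th entry): 169.
The 20th slot belongs to track A; its 14th term is 196.
The 21st slot belongs to track B; its 7th term is 512.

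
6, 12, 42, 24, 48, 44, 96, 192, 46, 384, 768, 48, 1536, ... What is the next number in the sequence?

Positions follow the repeating pattern AAB; grouping by letter gives 2 tracks.
Track A = 6, 12, 24, 48, 96, 192, 384, 768, 1536: a geometric progression (common ratio 2).
Track B = 42, 44, 46, 48: arithmetic, step +2.
The 14th slot belongs to track A; its 10th term is 3072.

3072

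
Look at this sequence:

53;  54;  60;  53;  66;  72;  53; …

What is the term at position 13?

Reading positions in blocks of 3 reveals the pattern ABB — 2 tracks woven together.
Track A: 53, 53, 53 — the constant sequence 53.
Track B: 54, 60, 66, 72 — arithmetic, step +6.
Position 13 → track A, term 5 = 53.

53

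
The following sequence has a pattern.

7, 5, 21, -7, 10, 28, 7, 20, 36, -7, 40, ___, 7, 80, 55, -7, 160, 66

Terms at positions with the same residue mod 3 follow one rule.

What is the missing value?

Split by position mod 3: positions 1, 4, 7, … form one track, and each other residue class forms its own.
Track A is 7, -7, 7, -7, 7, -7, which is alternating ±7.
Track B is 5, 10, 20, 40, 80, 160, which is geometric with ratio 2.
Track C is 21, 28, 36, ?, 55, 66, which is triangular numbers starting at T_6.
Filling track C at index 4 by its rule yields 45.

45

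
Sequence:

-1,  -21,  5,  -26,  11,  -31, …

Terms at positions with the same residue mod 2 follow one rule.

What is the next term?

Odd-indexed and even-indexed terms follow separate rules.
Track A = -1, 5, 11: arithmetic, step +6.
Track B = -21, -26, -31: arithmetic with common difference −5.
Position 7 falls in track A as its term 4, giving 17.

17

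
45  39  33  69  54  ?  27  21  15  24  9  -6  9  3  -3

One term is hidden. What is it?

Reading positions in blocks of 6 reveals the pattern AAABBB — 2 tracks woven together.
Stream A: 45, 39, 33, 27, 21, 15, 9, 3, -3 — linear: a_n = 51 − 6·n.
Stream B: 69, 54, ?, 24, 9, -6 — linear: a_n = 84 − 15·n.
Stream B's pattern makes the blank 39.

39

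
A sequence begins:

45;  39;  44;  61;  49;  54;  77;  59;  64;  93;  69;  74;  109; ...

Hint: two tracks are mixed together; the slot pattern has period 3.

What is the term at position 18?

Reading positions in blocks of 3 reveals the pattern ABB — 2 tracks woven together.
Track A: 45, 61, 77, 93, 109. Linear: a_n = 29 + 16·n.
Track B: 39, 44, 49, 54, 59, 64, 69, 74. Linear: a_n = 34 + 5·n.
Position 18 falls in track B as its term 12, giving 94.

94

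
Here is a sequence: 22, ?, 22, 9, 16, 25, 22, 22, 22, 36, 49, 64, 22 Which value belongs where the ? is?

22

The slot pattern repeats as AAABBB (period 6), so there are 2 interleaved tracks.
Track A: 22, ?, 22, 22, 22, 22, 22 (the constant sequence 22).
Track B: 9, 16, 25, 36, 49, 64 (perfect squares starting at 3²).
Filling track A at index 2 by its rule yields 22.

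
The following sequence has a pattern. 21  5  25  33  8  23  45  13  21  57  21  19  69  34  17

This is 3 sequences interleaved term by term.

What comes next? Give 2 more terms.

Split by position mod 3: positions 1, 4, 7, … form one track, and each other residue class forms its own.
Stream A: 21, 33, 45, 57, 69. Arithmetic with common difference +12.
Stream B: 5, 8, 13, 21, 34. A Fibonacci-like recurrence a_n = a_{n-1} + a_{n-2}.
Stream C: 25, 23, 21, 19, 17. Linear: a_n = 27 − 2·n.
Term 16 comes from stream A (its 6th entry): 81.
Term 17 comes from stream B (its 6th entry): 55.

81, 55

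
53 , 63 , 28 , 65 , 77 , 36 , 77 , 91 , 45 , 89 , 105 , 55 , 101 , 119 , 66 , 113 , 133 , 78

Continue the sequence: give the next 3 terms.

Split by position mod 3: positions 1, 4, 7, … form one track, and each other residue class forms its own.
Stream A: 53, 65, 77, 89, 101, 113 (arithmetic with common difference +12).
Stream B: 63, 77, 91, 105, 119, 133 (adding 14 each time).
Stream C: 28, 36, 45, 55, 66, 78 (triangular numbers starting at T_7).
Term 19 comes from stream A (its 7th entry): 125.
Position 20 → stream B, term 7 = 147.
Term 21 comes from stream C (its 7th entry): 91.

125, 147, 91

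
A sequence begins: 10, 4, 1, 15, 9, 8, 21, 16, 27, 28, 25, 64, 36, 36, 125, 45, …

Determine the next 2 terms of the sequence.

Taking every 3rd term gives 3 separate tracks.
Subsequence A: 10, 15, 21, 28, 36, 45. The triangular numbers T_4, T_5, ….
Subsequence B: 4, 9, 16, 25, 36. Perfect squares starting at 2².
Subsequence C: 1, 8, 27, 64, 125. Perfect cubes starting at 1³.
Position 17 → subsequence B, term 6 = 49.
The 18th slot belongs to subsequence C; its 6th term is 216.

49, 216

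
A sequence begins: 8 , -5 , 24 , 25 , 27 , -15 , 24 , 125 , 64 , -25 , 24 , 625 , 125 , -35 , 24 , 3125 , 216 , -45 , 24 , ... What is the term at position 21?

Taking every 4th term gives 4 separate tracks.
Track A: 8, 27, 64, 125, 216. Perfect cubes starting at 2³.
Track B: -5, -15, -25, -35, -45. Subtracting 10 each time.
Track C: 24, 24, 24, 24, 24. The constant sequence 24.
Track D: 25, 125, 625, 3125. Powers of 5.
The 21st slot belongs to track A; its 6th term is 343.

343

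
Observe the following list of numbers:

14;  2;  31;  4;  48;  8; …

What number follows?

65

Positions 1, 3, 5, … form one subsequence and positions 2, 4, 6, … form another.
Stream A is 14, 31, 48, which is arithmetic, step +17.
Stream B is 2, 4, 8, which is powers 2^1, 2^2, 2^3, ….
Position 7 → stream A, term 4 = 65.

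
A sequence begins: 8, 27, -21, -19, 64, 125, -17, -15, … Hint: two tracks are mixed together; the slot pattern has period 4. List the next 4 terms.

Positions follow the repeating pattern AABB; grouping by letter gives 2 tracks.
Stream A: 8, 27, 64, 125 — consecutive cubes n³ from n = 2.
Stream B: -21, -19, -17, -15 — adding 2 each time.
Term 9 comes from stream A (its 5th entry): 216.
Term 10 comes from stream A (its 6th entry): 343.
The 11th slot belongs to stream B; its 5th term is -13.
Position 12 falls in stream B as its term 6, giving -11.

216, 343, -13, -11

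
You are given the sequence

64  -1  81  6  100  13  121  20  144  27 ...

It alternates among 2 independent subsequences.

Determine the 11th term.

169

Positions 1, 3, 5, … form one subsequence and positions 2, 4, 6, … form another.
Stream A: 64, 81, 100, 121, 144. The squares 8², 9², 10², ….
Stream B: -1, 6, 13, 20, 27. Arithmetic, step +7.
Term 11 comes from stream A (its 6th entry): 169.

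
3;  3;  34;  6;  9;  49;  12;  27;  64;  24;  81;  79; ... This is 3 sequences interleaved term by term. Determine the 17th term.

Read the sequence 3 terms at a time; column i is its own pattern.
Stream A: 3, 6, 12, 24 (geometric with ratio 2).
Stream B: 3, 9, 27, 81 (successive powers of 3).
Stream C: 34, 49, 64, 79 (adding 15 each time).
Position 17 → stream B, term 6 = 729.

729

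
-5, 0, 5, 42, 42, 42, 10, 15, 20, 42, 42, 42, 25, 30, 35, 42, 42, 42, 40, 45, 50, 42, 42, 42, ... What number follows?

Positions follow the repeating pattern AAABBB; grouping by letter gives 2 tracks.
Stream A: -5, 0, 5, 10, 15, 20, 25, 30, 35, 40, 45, 50 (linear: a_n = -10 + 5·n).
Stream B: 42, 42, 42, 42, 42, 42, 42, 42, 42, 42, 42, 42 (always 42).
The 25th slot belongs to stream A; its 13th term is 55.

55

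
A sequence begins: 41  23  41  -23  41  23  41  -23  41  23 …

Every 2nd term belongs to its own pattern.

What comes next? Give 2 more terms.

41, -23

Taking every 2nd term gives 2 separate tracks.
Stream A: 41, 41, 41, 41, 41 — the constant sequence 41.
Stream B: 23, -23, 23, -23, 23 — alternating ±23.
Term 11 comes from stream A (its 6th entry): 41.
Position 12 → stream B, term 6 = -23.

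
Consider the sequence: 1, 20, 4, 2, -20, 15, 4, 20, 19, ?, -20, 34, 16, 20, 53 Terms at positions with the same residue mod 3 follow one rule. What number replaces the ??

Read the sequence 3 terms at a time; column i is its own pattern.
Track A: 1, 2, 4, ?, 16 (powers of 2).
Track B: 20, -20, 20, -20, 20 (the oscillation 20·(−1)^(n+1)).
Track C: 4, 15, 19, 34, 53 (Fibonacci-style (each term is the sum of the two before it)).
So the missing entry in track A is 8.

8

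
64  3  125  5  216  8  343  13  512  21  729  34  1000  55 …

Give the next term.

1331

Odd-indexed and even-indexed terms follow separate rules.
Subsequence A: 64, 125, 216, 343, 512, 729, 1000 (perfect cubes starting at 4³).
Subsequence B: 3, 5, 8, 13, 21, 34, 55 (a Fibonacci-like recurrence a_n = a_{n-1} + a_{n-2}).
Position 15 → subsequence A, term 8 = 1331.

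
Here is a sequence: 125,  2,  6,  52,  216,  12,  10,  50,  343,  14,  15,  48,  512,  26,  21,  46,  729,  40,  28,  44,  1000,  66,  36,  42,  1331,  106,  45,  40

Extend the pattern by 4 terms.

1728, 172, 55, 38

The terms cycle through 4 interleaved subsequences.
Stream A: 125, 216, 343, 512, 729, 1000, 1331. Consecutive cubes n³ from n = 5.
Stream B: 2, 12, 14, 26, 40, 66, 106. Each term equals the sum of the previous two.
Stream C: 6, 10, 15, 21, 28, 36, 45. The triangular numbers T_3, T_4, ….
Stream D: 52, 50, 48, 46, 44, 42, 40. Arithmetic, step −2.
Position 29 falls in stream A as its term 8, giving 1728.
Term 30 comes from stream B (its 8th entry): 172.
Position 31 falls in stream C as its term 8, giving 55.
Position 32 → stream D, term 8 = 38.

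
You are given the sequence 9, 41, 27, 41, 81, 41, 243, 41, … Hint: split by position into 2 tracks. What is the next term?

729

Positions 1, 3, 5, … form one subsequence and positions 2, 4, 6, … form another.
Subsequence A: 9, 27, 81, 243 (successive powers of 3).
Subsequence B: 41, 41, 41, 41 (always 41).
Position 9 → subsequence A, term 5 = 729.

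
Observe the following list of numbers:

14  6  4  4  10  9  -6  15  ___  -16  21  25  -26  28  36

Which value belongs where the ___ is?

16

The terms cycle through 3 interleaved subsequences.
Track A: 14, 4, -6, -16, -26 — linear: a_n = 24 − 10·n.
Track B: 6, 10, 15, 21, 28 — the triangular numbers T_3, T_4, ….
Track C: 4, 9, ?, 25, 36 — consecutive squares n² from n = 2.
So the missing entry in track C is 16.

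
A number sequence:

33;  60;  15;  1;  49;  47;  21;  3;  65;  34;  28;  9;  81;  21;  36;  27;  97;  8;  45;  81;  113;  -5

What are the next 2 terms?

55, 243

Split by position mod 4 into 4 tracks.
Track A = 33, 49, 65, 81, 97, 113: arithmetic with common difference +16.
Track B = 60, 47, 34, 21, 8, -5: subtracting 13 each time.
Track C = 15, 21, 28, 36, 45: triangular numbers n(n+1)/2 for n = 5, 6, ….
Track D = 1, 3, 9, 27, 81: powers of 3.
The 23rd slot belongs to track C; its 6th term is 55.
Term 24 comes from track D (its 6th entry): 243.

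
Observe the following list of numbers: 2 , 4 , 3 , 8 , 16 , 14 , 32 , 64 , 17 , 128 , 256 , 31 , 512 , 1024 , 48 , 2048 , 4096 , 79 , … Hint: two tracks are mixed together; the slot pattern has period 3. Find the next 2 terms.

8192, 16384

Reading positions in blocks of 3 reveals the pattern AAB — 2 tracks woven together.
Track A: 2, 4, 8, 16, 32, 64, 128, 256, 512, 1024, 2048, 4096 (powers 2^1, 2^2, 2^3, …).
Track B: 3, 14, 17, 31, 48, 79 (each term equals the sum of the previous two).
Position 19 → track A, term 13 = 8192.
Position 20 falls in track A as its term 14, giving 16384.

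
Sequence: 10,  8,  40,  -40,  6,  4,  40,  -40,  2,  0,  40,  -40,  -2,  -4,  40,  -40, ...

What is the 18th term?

-8

Positions follow the repeating pattern AABB; grouping by letter gives 2 tracks.
Subsequence A = 10, 8, 6, 4, 2, 0, -2, -4: arithmetic, step −2.
Subsequence B = 40, -40, 40, -40, 40, -40, 40, -40: the oscillation 40·(−1)^(n+1).
The 18th slot belongs to subsequence A; its 10th term is -8.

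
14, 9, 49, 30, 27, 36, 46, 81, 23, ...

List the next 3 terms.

Taking every 3rd term gives 3 separate tracks.
Track A is 14, 30, 46, which is linear: a_n = -2 + 16·n.
Track B is 9, 27, 81, which is successive powers of 3.
Track C is 49, 36, 23, which is arithmetic, step −13.
The 10th slot belongs to track A; its 4th term is 62.
Position 11 → track B, term 4 = 243.
Position 12 falls in track C as its term 4, giving 10.

62, 243, 10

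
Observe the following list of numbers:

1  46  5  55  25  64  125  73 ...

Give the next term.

Positions 1, 3, 5, … form one subsequence and positions 2, 4, 6, … form another.
Subsequence A: 1, 5, 25, 125 — powers 5^0, 5^1, 5^2, ….
Subsequence B: 46, 55, 64, 73 — linear: a_n = 37 + 9·n.
Position 9 → subsequence A, term 5 = 625.

625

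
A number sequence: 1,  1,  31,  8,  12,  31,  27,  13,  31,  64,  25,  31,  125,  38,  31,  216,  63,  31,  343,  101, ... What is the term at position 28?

Read the sequence 3 terms at a time; column i is its own pattern.
Stream A: 1, 8, 27, 64, 125, 216, 343. Perfect cubes starting at 1³.
Stream B: 1, 12, 13, 25, 38, 63, 101. A Fibonacci-like recurrence a_n = a_{n-1} + a_{n-2}.
Stream C: 31, 31, 31, 31, 31, 31. Always 31.
Position 28 → stream A, term 10 = 1000.

1000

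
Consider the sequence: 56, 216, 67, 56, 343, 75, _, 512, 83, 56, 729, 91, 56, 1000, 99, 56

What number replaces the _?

Split by position mod 3: positions 1, 4, 7, … form one track, and each other residue class forms its own.
Track A = 56, 56, ?, 56, 56, 56: constant 56.
Track B = 216, 343, 512, 729, 1000: the cubes 6³, 7³, 8³, ….
Track C = 67, 75, 83, 91, 99: linear: a_n = 59 + 8·n.
Track A's pattern makes the blank 56.

56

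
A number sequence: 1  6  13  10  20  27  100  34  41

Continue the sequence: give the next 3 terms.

The slot pattern repeats as ABB (period 3), so there are 2 interleaved tracks.
Track A: 1, 10, 100. Powers 10^0, 10^1, 10^2, ….
Track B: 6, 13, 20, 27, 34, 41. Linear: a_n = -1 + 7·n.
The 10th slot belongs to track A; its 4th term is 1000.
Term 11 comes from track B (its 7th entry): 48.
The 12th slot belongs to track B; its 8th term is 55.

1000, 48, 55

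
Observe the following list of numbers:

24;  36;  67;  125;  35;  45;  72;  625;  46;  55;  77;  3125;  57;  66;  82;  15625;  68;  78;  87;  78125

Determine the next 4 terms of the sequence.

Taking every 4th term gives 4 separate tracks.
Track A: 24, 35, 46, 57, 68 (linear: a_n = 13 + 11·n).
Track B: 36, 45, 55, 66, 78 (triangular numbers starting at T_8).
Track C: 67, 72, 77, 82, 87 (arithmetic with common difference +5).
Track D: 125, 625, 3125, 15625, 78125 (powers of 5).
Position 21 falls in track A as its term 6, giving 79.
The 22nd slot belongs to track B; its 6th term is 91.
Position 23 → track C, term 6 = 92.
Position 24 falls in track D as its term 6, giving 390625.

79, 91, 92, 390625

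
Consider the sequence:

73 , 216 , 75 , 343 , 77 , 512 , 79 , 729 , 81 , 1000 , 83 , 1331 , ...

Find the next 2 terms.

Taking every 2nd term gives 2 separate tracks.
Track A is 73, 75, 77, 79, 81, 83, which is linear: a_n = 71 + 2·n.
Track B is 216, 343, 512, 729, 1000, 1331, which is consecutive cubes n³ from n = 6.
Position 13 falls in track A as its term 7, giving 85.
The 14th slot belongs to track B; its 7th term is 1728.

85, 1728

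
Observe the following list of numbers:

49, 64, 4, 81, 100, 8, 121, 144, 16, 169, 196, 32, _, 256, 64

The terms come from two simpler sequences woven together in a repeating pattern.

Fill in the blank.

Reading positions in blocks of 3 reveals the pattern AAB — 2 tracks woven together.
Track A: 49, 64, 81, 100, 121, 144, 169, 196, ?, 256 (perfect squares starting at 7²).
Track B: 4, 8, 16, 32, 64 (multiplying by 2 each time).
So the missing entry in track A is 225.

225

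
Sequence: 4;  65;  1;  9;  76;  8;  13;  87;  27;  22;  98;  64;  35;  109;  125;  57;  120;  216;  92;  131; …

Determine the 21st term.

343

Taking every 3rd term gives 3 separate tracks.
Stream A: 4, 9, 13, 22, 35, 57, 92 (each term equals the sum of the previous two).
Stream B: 65, 76, 87, 98, 109, 120, 131 (arithmetic, step +11).
Stream C: 1, 8, 27, 64, 125, 216 (consecutive cubes n³ from n = 1).
The 21st slot belongs to stream C; its 7th term is 343.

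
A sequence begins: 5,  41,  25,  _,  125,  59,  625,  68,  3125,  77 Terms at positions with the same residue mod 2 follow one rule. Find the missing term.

50

Odd-indexed and even-indexed terms follow separate rules.
Track A: 5, 25, 125, 625, 3125 — powers 5^1, 5^2, 5^3, ….
Track B: 41, ?, 59, 68, 77 — linear: a_n = 32 + 9·n.
Filling track B at index 2 by its rule yields 50.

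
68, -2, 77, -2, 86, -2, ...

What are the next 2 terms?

Odd-indexed and even-indexed terms follow separate rules.
Track A: 68, 77, 86 (linear: a_n = 59 + 9·n).
Track B: -2, -2, -2 (the constant sequence -2).
Position 7 → track A, term 4 = 95.
The 8th slot belongs to track B; its 4th term is -2.

95, -2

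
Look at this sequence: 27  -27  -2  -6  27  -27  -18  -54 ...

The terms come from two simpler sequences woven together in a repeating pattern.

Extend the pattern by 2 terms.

Positions follow the repeating pattern AABB; grouping by letter gives 2 tracks.
Track A: 27, -27, 27, -27 — alternating ±27.
Track B: -2, -6, -18, -54 — geometric, ×3 each step.
Position 9 falls in track A as its term 5, giving 27.
Position 10 falls in track A as its term 6, giving -27.

27, -27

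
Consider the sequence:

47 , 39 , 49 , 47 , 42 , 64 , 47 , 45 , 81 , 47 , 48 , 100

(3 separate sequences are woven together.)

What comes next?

Split by position mod 3 into 3 tracks.
Track A: 47, 47, 47, 47 (always 47).
Track B: 39, 42, 45, 48 (adding 3 each time).
Track C: 49, 64, 81, 100 (perfect squares starting at 7²).
Position 13 falls in track A as its term 5, giving 47.

47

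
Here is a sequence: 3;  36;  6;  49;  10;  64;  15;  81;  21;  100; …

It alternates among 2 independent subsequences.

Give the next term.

Split by position mod 2 into 2 tracks.
Stream A: 3, 6, 10, 15, 21. The triangular numbers T_2, T_3, ….
Stream B: 36, 49, 64, 81, 100. The squares 6², 7², 8², ….
Position 11 → stream A, term 6 = 28.

28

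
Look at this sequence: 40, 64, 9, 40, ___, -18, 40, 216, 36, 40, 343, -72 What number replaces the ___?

Taking every 3rd term gives 3 separate tracks.
Track A: 40, 40, 40, 40. Constant 40.
Track B: 64, ?, 216, 343. Consecutive cubes n³ from n = 4.
Track C: 9, -18, 36, -72. A geometric progression (common ratio -2).
So the missing entry in track B is 125.

125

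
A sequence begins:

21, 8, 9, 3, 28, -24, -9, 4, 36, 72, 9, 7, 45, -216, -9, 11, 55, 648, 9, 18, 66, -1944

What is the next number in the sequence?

-9

The terms cycle through 4 interleaved subsequences.
Track A = 21, 28, 36, 45, 55, 66: triangular numbers n(n+1)/2 for n = 6, 7, ….
Track B = 8, -24, 72, -216, 648, -1944: geometric with ratio -3.
Track C = 9, -9, 9, -9, 9: the oscillation 9·(−1)^(n+1).
Track D = 3, 4, 7, 11, 18: Fibonacci-style (each term is the sum of the two before it).
Position 23 → track C, term 6 = -9.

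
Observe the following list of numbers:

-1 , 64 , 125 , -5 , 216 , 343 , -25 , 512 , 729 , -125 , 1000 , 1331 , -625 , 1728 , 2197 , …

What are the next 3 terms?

Positions follow the repeating pattern ABB; grouping by letter gives 2 tracks.
Track A = -1, -5, -25, -125, -625: geometric with ratio 5.
Track B = 64, 125, 216, 343, 512, 729, 1000, 1331, 1728, 2197: perfect cubes starting at 4³.
Position 16 → track A, term 6 = -3125.
Term 17 comes from track B (its 11th entry): 2744.
Position 18 falls in track B as its term 12, giving 3375.

-3125, 2744, 3375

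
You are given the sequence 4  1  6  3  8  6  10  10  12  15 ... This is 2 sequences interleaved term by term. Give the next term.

The terms cycle through 2 interleaved subsequences.
Track A is 4, 6, 8, 10, 12, which is arithmetic with common difference +2.
Track B is 1, 3, 6, 10, 15, which is triangular numbers n(n+1)/2 for n = 1, 2, ….
Term 11 comes from track A (its 6th entry): 14.

14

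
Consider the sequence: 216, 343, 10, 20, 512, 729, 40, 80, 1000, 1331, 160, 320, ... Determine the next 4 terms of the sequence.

Reading positions in blocks of 4 reveals the pattern AABB — 2 tracks woven together.
Subsequence A: 216, 343, 512, 729, 1000, 1331. The cubes 6³, 7³, 8³, ….
Subsequence B: 10, 20, 40, 80, 160, 320. Geometric, ×2 each step.
Position 13 → subsequence A, term 7 = 1728.
Position 14 falls in subsequence A as its term 8, giving 2197.
Term 15 comes from subsequence B (its 7th entry): 640.
Position 16 → subsequence B, term 8 = 1280.

1728, 2197, 640, 1280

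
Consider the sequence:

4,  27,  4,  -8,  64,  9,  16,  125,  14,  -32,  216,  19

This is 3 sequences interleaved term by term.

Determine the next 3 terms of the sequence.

Taking every 3rd term gives 3 separate tracks.
Track A = 4, -8, 16, -32: geometric, ×-2 each step.
Track B = 27, 64, 125, 216: consecutive cubes n³ from n = 3.
Track C = 4, 9, 14, 19: linear: a_n = -1 + 5·n.
Term 13 comes from track A (its 5th entry): 64.
The 14th slot belongs to track B; its 5th term is 343.
The 15th slot belongs to track C; its 5th term is 24.

64, 343, 24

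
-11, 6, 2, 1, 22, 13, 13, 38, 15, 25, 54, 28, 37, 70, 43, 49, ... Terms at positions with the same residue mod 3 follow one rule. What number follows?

The terms cycle through 3 interleaved subsequences.
Track A: -11, 1, 13, 25, 37, 49 (arithmetic, step +12).
Track B: 6, 22, 38, 54, 70 (adding 16 each time).
Track C: 2, 13, 15, 28, 43 (each term equals the sum of the previous two).
Position 17 falls in track B as its term 6, giving 86.

86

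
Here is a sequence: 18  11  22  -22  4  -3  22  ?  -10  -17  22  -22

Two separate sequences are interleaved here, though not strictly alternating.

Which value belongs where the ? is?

Reading positions in blocks of 4 reveals the pattern AABB — 2 tracks woven together.
Subsequence A: 18, 11, 4, -3, -10, -17 (arithmetic with common difference −7).
Subsequence B: 22, -22, 22, ?, 22, -22 (oscillating between 22 and -22).
The gap is subsequence B's term 4; the rule gives -22.

-22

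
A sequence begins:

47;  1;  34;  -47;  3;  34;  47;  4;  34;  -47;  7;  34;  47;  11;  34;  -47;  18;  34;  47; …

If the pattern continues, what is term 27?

Split by position mod 3 into 3 tracks.
Track A = 47, -47, 47, -47, 47, -47, 47: oscillating between 47 and -47.
Track B = 1, 3, 4, 7, 11, 18: each term equals the sum of the previous two.
Track C = 34, 34, 34, 34, 34, 34: the constant sequence 34.
Term 27 comes from track C (its 9th entry): 34.

34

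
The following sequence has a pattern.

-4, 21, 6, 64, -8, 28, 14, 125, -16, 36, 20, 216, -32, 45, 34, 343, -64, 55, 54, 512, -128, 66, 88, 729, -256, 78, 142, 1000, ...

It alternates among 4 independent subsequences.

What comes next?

-512

Split by position mod 4: positions 1, 5, 9, … form one track, and each other residue class forms its own.
Track A is -4, -8, -16, -32, -64, -128, -256, which is geometric, ×2 each step.
Track B is 21, 28, 36, 45, 55, 66, 78, which is triangular numbers starting at T_6.
Track C is 6, 14, 20, 34, 54, 88, 142, which is each term equals the sum of the previous two.
Track D is 64, 125, 216, 343, 512, 729, 1000, which is the cubes 4³, 5³, 6³, ….
Position 29 → track A, term 8 = -512.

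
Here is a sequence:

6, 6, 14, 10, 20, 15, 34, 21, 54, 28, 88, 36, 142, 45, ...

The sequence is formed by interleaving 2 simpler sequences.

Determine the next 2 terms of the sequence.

230, 55

The terms cycle through 2 interleaved subsequences.
Stream A: 6, 14, 20, 34, 54, 88, 142 (a Fibonacci-like recurrence a_n = a_{n-1} + a_{n-2}).
Stream B: 6, 10, 15, 21, 28, 36, 45 (triangular numbers starting at T_3).
The 15th slot belongs to stream A; its 8th term is 230.
Term 16 comes from stream B (its 8th entry): 55.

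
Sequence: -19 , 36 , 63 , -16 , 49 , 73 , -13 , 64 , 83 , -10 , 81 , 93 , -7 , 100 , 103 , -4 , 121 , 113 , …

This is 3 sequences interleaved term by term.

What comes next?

-1

Split by position mod 3: positions 1, 4, 7, … form one track, and each other residue class forms its own.
Track A is -19, -16, -13, -10, -7, -4, which is adding 3 each time.
Track B is 36, 49, 64, 81, 100, 121, which is the squares 6², 7², 8², ….
Track C is 63, 73, 83, 93, 103, 113, which is adding 10 each time.
The 19th slot belongs to track A; its 7th term is -1.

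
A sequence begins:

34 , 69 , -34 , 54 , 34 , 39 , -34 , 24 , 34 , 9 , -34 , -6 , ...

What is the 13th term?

Split by position mod 2 into 2 tracks.
Stream A: 34, -34, 34, -34, 34, -34. Oscillating between 34 and -34.
Stream B: 69, 54, 39, 24, 9, -6. Arithmetic, step −15.
The 13th slot belongs to stream A; its 7th term is 34.

34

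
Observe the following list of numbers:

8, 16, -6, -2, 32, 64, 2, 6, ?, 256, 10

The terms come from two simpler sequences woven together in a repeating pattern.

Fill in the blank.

128

Positions follow the repeating pattern AABB; grouping by letter gives 2 tracks.
Track A: 8, 16, 32, 64, ?, 256. Geometric with ratio 2.
Track B: -6, -2, 2, 6, 10. Arithmetic with common difference +4.
The gap is track A's term 5; the rule gives 128.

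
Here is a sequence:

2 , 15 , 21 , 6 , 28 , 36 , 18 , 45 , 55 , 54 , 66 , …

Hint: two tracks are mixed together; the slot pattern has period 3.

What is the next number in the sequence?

The slot pattern repeats as ABB (period 3), so there are 2 interleaved tracks.
Track A: 2, 6, 18, 54 (geometric, ×3 each step).
Track B: 15, 21, 28, 36, 45, 55, 66 (triangular numbers n(n+1)/2 for n = 5, 6, …).
Term 12 comes from track B (its 8th entry): 78.

78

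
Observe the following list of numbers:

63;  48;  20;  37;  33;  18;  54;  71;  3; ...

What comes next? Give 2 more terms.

The slot pattern repeats as AABB (period 4), so there are 2 interleaved tracks.
Subsequence A: 63, 48, 33, 18, 3. Linear: a_n = 78 − 15·n.
Subsequence B: 20, 37, 54, 71. Adding 17 each time.
The 10th slot belongs to subsequence A; its 6th term is -12.
Term 11 comes from subsequence B (its 5th entry): 88.

-12, 88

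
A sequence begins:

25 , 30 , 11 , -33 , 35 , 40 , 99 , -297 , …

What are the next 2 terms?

45, 50

The slot pattern repeats as AABB (period 4), so there are 2 interleaved tracks.
Subsequence A = 25, 30, 35, 40: adding 5 each time.
Subsequence B = 11, -33, 99, -297: geometric, ×-3 each step.
Position 9 → subsequence A, term 5 = 45.
Term 10 comes from subsequence A (its 6th entry): 50.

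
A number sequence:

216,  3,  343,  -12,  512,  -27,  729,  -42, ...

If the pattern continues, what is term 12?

-72

The terms cycle through 2 interleaved subsequences.
Stream A: 216, 343, 512, 729 — perfect cubes starting at 6³.
Stream B: 3, -12, -27, -42 — subtracting 15 each time.
Position 12 → stream B, term 6 = -72.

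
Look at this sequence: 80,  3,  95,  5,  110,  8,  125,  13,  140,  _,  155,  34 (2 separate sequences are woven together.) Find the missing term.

Taking every 2nd term gives 2 separate tracks.
Track A is 80, 95, 110, 125, 140, 155, which is linear: a_n = 65 + 15·n.
Track B is 3, 5, 8, 13, ?, 34, which is each term equals the sum of the previous two.
Track B's pattern makes the blank 21.

21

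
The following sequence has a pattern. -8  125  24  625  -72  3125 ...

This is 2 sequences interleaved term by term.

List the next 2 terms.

Positions 1, 3, 5, … form one subsequence and positions 2, 4, 6, … form another.
Track A: -8, 24, -72 (geometric, ×-3 each step).
Track B: 125, 625, 3125 (powers of 5).
Position 7 → track A, term 4 = 216.
Position 8 → track B, term 4 = 15625.

216, 15625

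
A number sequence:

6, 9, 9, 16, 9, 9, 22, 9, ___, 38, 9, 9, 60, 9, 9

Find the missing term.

9

The slot pattern repeats as ABB (period 3), so there are 2 interleaved tracks.
Stream A: 6, 16, 22, 38, 60 (a Fibonacci-like recurrence a_n = a_{n-1} + a_{n-2}).
Stream B: 9, 9, 9, 9, 9, ?, 9, 9, 9, 9 (the constant sequence 9).
Filling stream B at index 6 by its rule yields 9.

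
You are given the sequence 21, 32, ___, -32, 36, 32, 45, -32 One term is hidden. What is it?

28

The terms cycle through 2 interleaved subsequences.
Track A is 21, ?, 36, 45, which is triangular numbers n(n+1)/2 for n = 6, 7, ….
Track B is 32, -32, 32, -32, which is alternating ±32.
Filling track A at index 2 by its rule yields 28.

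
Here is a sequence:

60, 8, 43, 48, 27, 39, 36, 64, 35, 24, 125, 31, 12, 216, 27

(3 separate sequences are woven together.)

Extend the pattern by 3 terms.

Taking every 3rd term gives 3 separate tracks.
Stream A: 60, 48, 36, 24, 12 — arithmetic with common difference −12.
Stream B: 8, 27, 64, 125, 216 — perfect cubes starting at 2³.
Stream C: 43, 39, 35, 31, 27 — linear: a_n = 47 − 4·n.
Position 16 → stream A, term 6 = 0.
Position 17 falls in stream B as its term 6, giving 343.
Position 18 falls in stream C as its term 6, giving 23.

0, 343, 23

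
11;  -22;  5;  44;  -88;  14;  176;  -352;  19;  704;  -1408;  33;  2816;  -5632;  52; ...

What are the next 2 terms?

Reading positions in blocks of 3 reveals the pattern AAB — 2 tracks woven together.
Stream A: 11, -22, 44, -88, 176, -352, 704, -1408, 2816, -5632 (a geometric progression (common ratio -2)).
Stream B: 5, 14, 19, 33, 52 (each term equals the sum of the previous two).
Term 16 comes from stream A (its 11th entry): 11264.
Position 17 falls in stream A as its term 12, giving -22528.

11264, -22528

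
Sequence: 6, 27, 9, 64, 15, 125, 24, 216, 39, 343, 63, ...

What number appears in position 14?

729

Odd-indexed and even-indexed terms follow separate rules.
Track A: 6, 9, 15, 24, 39, 63 (Fibonacci-style (each term is the sum of the two before it)).
Track B: 27, 64, 125, 216, 343 (perfect cubes starting at 3³).
Position 14 falls in track B as its term 7, giving 729.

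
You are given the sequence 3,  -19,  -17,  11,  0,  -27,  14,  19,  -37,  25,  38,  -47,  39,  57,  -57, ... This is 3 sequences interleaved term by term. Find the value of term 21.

-77

Split by position mod 3: positions 1, 4, 7, … form one track, and each other residue class forms its own.
Track A: 3, 11, 14, 25, 39. Fibonacci-style (each term is the sum of the two before it).
Track B: -19, 0, 19, 38, 57. Linear: a_n = -38 + 19·n.
Track C: -17, -27, -37, -47, -57. Subtracting 10 each time.
Term 21 comes from track C (its 7th entry): -77.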